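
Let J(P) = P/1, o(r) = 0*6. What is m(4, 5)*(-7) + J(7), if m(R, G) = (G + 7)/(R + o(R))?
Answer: -14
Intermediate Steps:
o(r) = 0
m(R, G) = (7 + G)/R (m(R, G) = (G + 7)/(R + 0) = (7 + G)/R)
J(P) = P (J(P) = P*1 = P)
m(4, 5)*(-7) + J(7) = ((7 + 5)/4)*(-7) + 7 = ((¼)*12)*(-7) + 7 = 3*(-7) + 7 = -21 + 7 = -14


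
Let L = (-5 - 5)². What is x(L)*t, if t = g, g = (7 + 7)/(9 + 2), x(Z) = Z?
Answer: 1400/11 ≈ 127.27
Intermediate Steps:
L = 100 (L = (-10)² = 100)
g = 14/11 ≈ 1.2727
t = 14/11 ≈ 1.2727
x(L)*t = 100*(14/11) = 1400/11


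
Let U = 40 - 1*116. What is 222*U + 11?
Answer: -16861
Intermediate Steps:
U = -76 (U = 40 - 116 = -76)
222*U + 11 = 222*(-76) + 11 = -16872 + 11 = -16861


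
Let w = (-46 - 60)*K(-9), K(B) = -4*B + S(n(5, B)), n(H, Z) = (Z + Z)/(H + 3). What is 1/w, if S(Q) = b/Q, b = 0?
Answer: -1/3816 ≈ -0.00026205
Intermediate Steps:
n(H, Z) = 2*Z/(3 + H) (n(H, Z) = (2*Z)/(3 + H) = 2*Z/(3 + H))
S(Q) = 0 (S(Q) = 0/Q = 0)
K(B) = -4*B (K(B) = -4*B + 0 = -4*B)
w = -3816 (w = (-46 - 60)*(-4*(-9)) = -106*36 = -3816)
1/w = 1/(-3816) = -1/3816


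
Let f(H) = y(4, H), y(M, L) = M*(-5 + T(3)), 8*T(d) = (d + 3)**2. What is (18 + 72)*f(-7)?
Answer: -180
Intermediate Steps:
T(d) = (3 + d)**2/8 (T(d) = (d + 3)**2/8 = (3 + d)**2/8)
y(M, L) = -M/2 (y(M, L) = M*(-5 + (3 + 3)**2/8) = M*(-5 + (1/8)*6**2) = M*(-5 + (1/8)*36) = M*(-5 + 9/2) = M*(-1/2) = -M/2)
f(H) = -2 (f(H) = -1/2*4 = -2)
(18 + 72)*f(-7) = (18 + 72)*(-2) = 90*(-2) = -180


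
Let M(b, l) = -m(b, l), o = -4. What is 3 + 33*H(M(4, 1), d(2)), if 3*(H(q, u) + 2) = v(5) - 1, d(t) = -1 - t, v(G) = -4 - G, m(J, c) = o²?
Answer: -173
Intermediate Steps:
m(J, c) = 16 (m(J, c) = (-4)² = 16)
M(b, l) = -16 (M(b, l) = -1*16 = -16)
H(q, u) = -16/3 (H(q, u) = -2 + ((-4 - 1*5) - 1)/3 = -2 + ((-4 - 5) - 1)/3 = -2 + (-9 - 1)/3 = -2 + (⅓)*(-10) = -2 - 10/3 = -16/3)
3 + 33*H(M(4, 1), d(2)) = 3 + 33*(-16/3) = 3 - 176 = -173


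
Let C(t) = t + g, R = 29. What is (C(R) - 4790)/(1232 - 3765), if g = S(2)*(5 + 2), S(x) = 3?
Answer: 4740/2533 ≈ 1.8713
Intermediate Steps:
g = 21 (g = 3*(5 + 2) = 3*7 = 21)
C(t) = 21 + t (C(t) = t + 21 = 21 + t)
(C(R) - 4790)/(1232 - 3765) = ((21 + 29) - 4790)/(1232 - 3765) = (50 - 4790)/(-2533) = -4740*(-1/2533) = 4740/2533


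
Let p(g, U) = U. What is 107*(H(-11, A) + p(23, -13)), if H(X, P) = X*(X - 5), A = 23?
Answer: 17441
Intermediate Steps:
H(X, P) = X*(-5 + X)
107*(H(-11, A) + p(23, -13)) = 107*(-11*(-5 - 11) - 13) = 107*(-11*(-16) - 13) = 107*(176 - 13) = 107*163 = 17441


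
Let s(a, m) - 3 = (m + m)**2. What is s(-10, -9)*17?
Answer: 5559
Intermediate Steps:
s(a, m) = 3 + 4*m**2 (s(a, m) = 3 + (m + m)**2 = 3 + (2*m)**2 = 3 + 4*m**2)
s(-10, -9)*17 = (3 + 4*(-9)**2)*17 = (3 + 4*81)*17 = (3 + 324)*17 = 327*17 = 5559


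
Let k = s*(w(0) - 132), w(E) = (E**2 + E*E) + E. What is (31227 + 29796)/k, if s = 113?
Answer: -20341/4972 ≈ -4.0911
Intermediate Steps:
w(E) = E + 2*E**2 (w(E) = (E**2 + E**2) + E = 2*E**2 + E = E + 2*E**2)
k = -14916 (k = 113*(0*(1 + 2*0) - 132) = 113*(0*(1 + 0) - 132) = 113*(0*1 - 132) = 113*(0 - 132) = 113*(-132) = -14916)
(31227 + 29796)/k = (31227 + 29796)/(-14916) = 61023*(-1/14916) = -20341/4972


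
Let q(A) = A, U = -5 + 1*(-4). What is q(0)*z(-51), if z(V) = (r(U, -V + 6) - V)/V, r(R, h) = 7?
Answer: 0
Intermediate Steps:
U = -9 (U = -5 - 4 = -9)
z(V) = (7 - V)/V
q(0)*z(-51) = 0*((7 - 1*(-51))/(-51)) = 0*(-(7 + 51)/51) = 0*(-1/51*58) = 0*(-58/51) = 0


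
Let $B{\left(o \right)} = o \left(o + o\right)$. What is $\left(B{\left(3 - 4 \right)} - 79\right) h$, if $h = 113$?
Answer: $-8701$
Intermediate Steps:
$B{\left(o \right)} = 2 o^{2}$ ($B{\left(o \right)} = o 2 o = 2 o^{2}$)
$\left(B{\left(3 - 4 \right)} - 79\right) h = \left(2 \left(3 - 4\right)^{2} - 79\right) 113 = \left(2 \left(-1\right)^{2} - 79\right) 113 = \left(2 \cdot 1 - 79\right) 113 = \left(2 - 79\right) 113 = \left(-77\right) 113 = -8701$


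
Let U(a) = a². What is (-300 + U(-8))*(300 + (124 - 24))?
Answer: -94400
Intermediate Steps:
(-300 + U(-8))*(300 + (124 - 24)) = (-300 + (-8)²)*(300 + (124 - 24)) = (-300 + 64)*(300 + 100) = -236*400 = -94400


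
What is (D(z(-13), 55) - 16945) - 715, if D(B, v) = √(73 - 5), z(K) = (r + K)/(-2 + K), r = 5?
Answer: -17660 + 2*√17 ≈ -17652.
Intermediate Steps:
z(K) = (5 + K)/(-2 + K)
D(B, v) = 2*√17 (D(B, v) = √68 = 2*√17)
(D(z(-13), 55) - 16945) - 715 = (2*√17 - 16945) - 715 = (-16945 + 2*√17) - 715 = -17660 + 2*√17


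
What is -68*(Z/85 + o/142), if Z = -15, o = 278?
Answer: -8600/71 ≈ -121.13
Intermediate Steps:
-68*(Z/85 + o/142) = -68*(-15/85 + 278/142) = -68*(-15*1/85 + 278*(1/142)) = -68*(-3/17 + 139/71) = -68*2150/1207 = -8600/71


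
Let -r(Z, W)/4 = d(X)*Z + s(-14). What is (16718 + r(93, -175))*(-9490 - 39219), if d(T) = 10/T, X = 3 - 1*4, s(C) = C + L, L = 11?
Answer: -996099050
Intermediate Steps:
s(C) = 11 + C (s(C) = C + 11 = 11 + C)
X = -1 (X = 3 - 4 = -1)
r(Z, W) = 12 + 40*Z (r(Z, W) = -4*((10/(-1))*Z + (11 - 14)) = -4*((10*(-1))*Z - 3) = -4*(-10*Z - 3) = -4*(-3 - 10*Z) = 12 + 40*Z)
(16718 + r(93, -175))*(-9490 - 39219) = (16718 + (12 + 40*93))*(-9490 - 39219) = (16718 + (12 + 3720))*(-48709) = (16718 + 3732)*(-48709) = 20450*(-48709) = -996099050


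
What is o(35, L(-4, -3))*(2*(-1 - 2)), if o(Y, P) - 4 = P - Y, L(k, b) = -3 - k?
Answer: 180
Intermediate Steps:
o(Y, P) = 4 + P - Y (o(Y, P) = 4 + (P - Y) = 4 + P - Y)
o(35, L(-4, -3))*(2*(-1 - 2)) = (4 + (-3 - 1*(-4)) - 1*35)*(2*(-1 - 2)) = (4 + (-3 + 4) - 35)*(2*(-3)) = (4 + 1 - 35)*(-6) = -30*(-6) = 180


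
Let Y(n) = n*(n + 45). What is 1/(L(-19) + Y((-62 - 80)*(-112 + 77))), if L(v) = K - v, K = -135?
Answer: 1/24924434 ≈ 4.0121e-8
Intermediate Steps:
L(v) = -135 - v
Y(n) = n*(45 + n)
1/(L(-19) + Y((-62 - 80)*(-112 + 77))) = 1/((-135 - 1*(-19)) + ((-62 - 80)*(-112 + 77))*(45 + (-62 - 80)*(-112 + 77))) = 1/((-135 + 19) + (-142*(-35))*(45 - 142*(-35))) = 1/(-116 + 4970*(45 + 4970)) = 1/(-116 + 4970*5015) = 1/(-116 + 24924550) = 1/24924434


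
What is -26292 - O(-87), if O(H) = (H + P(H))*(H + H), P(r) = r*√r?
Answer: -41430 - 15138*I*√87 ≈ -41430.0 - 1.412e+5*I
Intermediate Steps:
P(r) = r^(3/2)
O(H) = 2*H*(H + H^(3/2)) (O(H) = (H + H^(3/2))*(H + H) = (H + H^(3/2))*(2*H) = 2*H*(H + H^(3/2)))
-26292 - O(-87) = -26292 - 2*(-87)*(-87 + (-87)^(3/2)) = -26292 - 2*(-87)*(-87 - 87*I*√87) = -26292 - (15138 + 15138*I*√87) = -26292 + (-15138 - 15138*I*√87) = -41430 - 15138*I*√87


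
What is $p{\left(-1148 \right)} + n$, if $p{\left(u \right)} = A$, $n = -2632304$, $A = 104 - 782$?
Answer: $-2632982$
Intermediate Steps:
$A = -678$ ($A = 104 - 782 = -678$)
$p{\left(u \right)} = -678$
$p{\left(-1148 \right)} + n = -678 - 2632304 = -2632982$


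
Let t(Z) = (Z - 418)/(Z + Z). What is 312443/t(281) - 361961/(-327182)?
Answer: -57450808213155/44823934 ≈ -1.2817e+6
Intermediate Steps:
t(Z) = (-418 + Z)/(2*Z) (t(Z) = (-418 + Z)/((2*Z)) = (-418 + Z)*(1/(2*Z)) = (-418 + Z)/(2*Z))
312443/t(281) - 361961/(-327182) = 312443/(((½)*(-418 + 281)/281)) - 361961/(-327182) = 312443/(((½)*(1/281)*(-137))) - 361961*(-1/327182) = 312443/(-137/562) + 361961/327182 = 312443*(-562/137) + 361961/327182 = -175592966/137 + 361961/327182 = -57450808213155/44823934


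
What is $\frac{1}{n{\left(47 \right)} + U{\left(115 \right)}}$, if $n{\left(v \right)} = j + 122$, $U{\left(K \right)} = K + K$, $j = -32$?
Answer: $\frac{1}{320} \approx 0.003125$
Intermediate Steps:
$U{\left(K \right)} = 2 K$
$n{\left(v \right)} = 90$ ($n{\left(v \right)} = -32 + 122 = 90$)
$\frac{1}{n{\left(47 \right)} + U{\left(115 \right)}} = \frac{1}{90 + 2 \cdot 115} = \frac{1}{90 + 230} = \frac{1}{320}$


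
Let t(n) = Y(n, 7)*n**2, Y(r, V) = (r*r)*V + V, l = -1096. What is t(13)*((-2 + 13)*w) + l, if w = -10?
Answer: -22123196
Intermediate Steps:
Y(r, V) = V + V*r**2 (Y(r, V) = r**2*V + V = V*r**2 + V = V + V*r**2)
t(n) = n**2*(7 + 7*n**2) (t(n) = (7*(1 + n**2))*n**2 = (7 + 7*n**2)*n**2 = n**2*(7 + 7*n**2))
t(13)*((-2 + 13)*w) + l = (7*13**2*(1 + 13**2))*((-2 + 13)*(-10)) - 1096 = (7*169*(1 + 169))*(11*(-10)) - 1096 = (7*169*170)*(-110) - 1096 = 201110*(-110) - 1096 = -22122100 - 1096 = -22123196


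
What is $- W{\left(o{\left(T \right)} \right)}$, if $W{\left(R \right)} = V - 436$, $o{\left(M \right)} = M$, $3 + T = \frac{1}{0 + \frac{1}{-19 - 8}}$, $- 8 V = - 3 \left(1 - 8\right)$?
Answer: $\frac{3509}{8} \approx 438.63$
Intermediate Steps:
$V = - \frac{21}{8}$ ($V = - \frac{\left(-3\right) \left(1 - 8\right)}{8} = - \frac{\left(-3\right) \left(-7\right)}{8} = \left(- \frac{1}{8}\right) 21 = - \frac{21}{8} \approx -2.625$)
$T = -30$ ($T = -3 + \frac{1}{0 + \frac{1}{-19 - 8}} = -3 + \frac{1}{0 + \frac{1}{-27}} = -3 + \frac{1}{0 - \frac{1}{27}} = -3 + \frac{1}{- \frac{1}{27}} = -3 - 27 = -30$)
$W{\left(R \right)} = - \frac{3509}{8}$ ($W{\left(R \right)} = - \frac{21}{8} - 436 = - \frac{3509}{8}$)
$- W{\left(o{\left(T \right)} \right)} = \left(-1\right) \left(- \frac{3509}{8}\right) = \frac{3509}{8}$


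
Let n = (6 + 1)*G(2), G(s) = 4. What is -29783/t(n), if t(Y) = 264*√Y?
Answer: -29783*√7/3696 ≈ -21.320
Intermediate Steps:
n = 28 (n = (6 + 1)*4 = 7*4 = 28)
-29783/t(n) = -29783*√7/3696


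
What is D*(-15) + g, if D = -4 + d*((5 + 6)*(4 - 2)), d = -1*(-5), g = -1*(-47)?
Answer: -1543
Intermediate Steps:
g = 47
d = 5
D = 106 (D = -4 + 5*((5 + 6)*(4 - 2)) = -4 + 5*(11*2) = -4 + 5*22 = -4 + 110 = 106)
D*(-15) + g = 106*(-15) + 47 = -1590 + 47 = -1543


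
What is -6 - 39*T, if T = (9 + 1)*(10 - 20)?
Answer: 3894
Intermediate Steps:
T = -100 (T = 10*(-10) = -100)
-6 - 39*T = -6 - 39*(-100) = -6 + 3900 = 3894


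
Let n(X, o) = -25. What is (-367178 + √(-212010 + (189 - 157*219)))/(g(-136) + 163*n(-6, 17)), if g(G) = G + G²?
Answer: -367178/14285 + 6*I*√6839/14285 ≈ -25.704 + 0.034735*I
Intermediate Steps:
(-367178 + √(-212010 + (189 - 157*219)))/(g(-136) + 163*n(-6, 17)) = (-367178 + √(-212010 + (189 - 157*219)))/(-136*(1 - 136) + 163*(-25)) = (-367178 + √(-212010 + (189 - 34383)))/(-136*(-135) - 4075) = (-367178 + √(-212010 - 34194))/(18360 - 4075) = (-367178 + √(-246204))/14285 = (-367178 + 6*I*√6839)*(1/14285) = -367178/14285 + 6*I*√6839/14285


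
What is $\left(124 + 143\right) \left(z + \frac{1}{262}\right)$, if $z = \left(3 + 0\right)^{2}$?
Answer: $\frac{629853}{262} \approx 2404.0$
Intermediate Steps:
$z = 9$ ($z = 3^{2} = 9$)
$\left(124 + 143\right) \left(z + \frac{1}{262}\right) = \left(124 + 143\right) \left(9 + \frac{1}{262}\right) = 267 \left(9 + \frac{1}{262}\right) = 267 \cdot \frac{2359}{262} = \frac{629853}{262}$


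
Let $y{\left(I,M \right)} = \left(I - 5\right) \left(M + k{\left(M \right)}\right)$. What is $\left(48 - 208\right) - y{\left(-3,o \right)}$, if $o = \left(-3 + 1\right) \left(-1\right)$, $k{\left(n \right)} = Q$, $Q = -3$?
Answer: $-168$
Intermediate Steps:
$k{\left(n \right)} = -3$
$o = 2$ ($o = \left(-2\right) \left(-1\right) = 2$)
$y{\left(I,M \right)} = \left(-5 + I\right) \left(-3 + M\right)$ ($y{\left(I,M \right)} = \left(I - 5\right) \left(M - 3\right) = \left(-5 + I\right) \left(-3 + M\right)$)
$\left(48 - 208\right) - y{\left(-3,o \right)} = \left(48 - 208\right) - \left(15 - 10 - -9 - 6\right) = -160 - \left(15 - 10 + 9 - 6\right) = -160 - 8 = -168$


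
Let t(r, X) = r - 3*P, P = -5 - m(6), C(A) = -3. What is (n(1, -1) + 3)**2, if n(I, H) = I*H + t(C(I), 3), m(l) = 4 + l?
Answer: 1936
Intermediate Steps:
P = -15 (P = -5 - (4 + 6) = -5 - 1*10 = -5 - 10 = -15)
t(r, X) = 45 + r (t(r, X) = r - 3*(-15) = r + 45 = 45 + r)
n(I, H) = 42 + H*I (n(I, H) = I*H + (45 - 3) = H*I + 42 = 42 + H*I)
(n(1, -1) + 3)**2 = ((42 - 1*1) + 3)**2 = ((42 - 1) + 3)**2 = (41 + 3)**2 = 44**2 = 1936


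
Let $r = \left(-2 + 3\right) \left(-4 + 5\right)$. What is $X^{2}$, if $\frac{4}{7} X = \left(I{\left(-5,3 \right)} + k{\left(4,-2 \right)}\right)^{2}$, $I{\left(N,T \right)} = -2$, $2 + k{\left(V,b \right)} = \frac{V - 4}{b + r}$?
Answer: $784$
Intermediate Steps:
$r = 1$ ($r = 1 \cdot 1 = 1$)
$k{\left(V,b \right)} = -2 + \frac{-4 + V}{1 + b}$ ($k{\left(V,b \right)} = -2 + \frac{V - 4}{b + 1} = -2 + \frac{-4 + V}{1 + b}$)
$X = 28$ ($X = \frac{7 \left(-2 + \frac{-6 + 4 - -4}{1 - 2}\right)^{2}}{4} = \frac{7 \left(-2 + \frac{-6 + 4 + 4}{-1}\right)^{2}}{4} = \frac{7 \left(-2 - 2\right)^{2}}{4} = \frac{7 \left(-4\right)^{2}}{4} = \frac{7}{4} \cdot 16 = 28$)
$X^{2} = 28^{2} = 784$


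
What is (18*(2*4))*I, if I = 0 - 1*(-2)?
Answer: 288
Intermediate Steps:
I = 2 (I = 0 + 2 = 2)
(18*(2*4))*I = (18*(2*4))*2 = (18*8)*2 = 144*2 = 288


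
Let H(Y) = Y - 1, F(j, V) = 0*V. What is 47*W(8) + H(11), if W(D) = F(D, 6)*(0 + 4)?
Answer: 10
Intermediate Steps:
F(j, V) = 0
W(D) = 0 (W(D) = 0*(0 + 4) = 0*4 = 0)
H(Y) = -1 + Y
47*W(8) + H(11) = 47*0 + (-1 + 11) = 0 + 10 = 10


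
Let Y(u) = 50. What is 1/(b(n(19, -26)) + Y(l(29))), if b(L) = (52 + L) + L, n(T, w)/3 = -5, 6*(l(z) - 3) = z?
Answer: 1/72 ≈ 0.013889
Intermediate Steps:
l(z) = 3 + z/6
n(T, w) = -15 (n(T, w) = 3*(-5) = -15)
b(L) = 52 + 2*L
1/(b(n(19, -26)) + Y(l(29))) = 1/((52 + 2*(-15)) + 50) = 1/((52 - 30) + 50) = 1/(22 + 50) = 1/72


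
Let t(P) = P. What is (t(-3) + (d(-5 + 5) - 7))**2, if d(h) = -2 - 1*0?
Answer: 144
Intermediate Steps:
d(h) = -2 (d(h) = -2 + 0 = -2)
(t(-3) + (d(-5 + 5) - 7))**2 = (-3 + (-2 - 7))**2 = (-3 - 9)**2 = (-12)**2 = 144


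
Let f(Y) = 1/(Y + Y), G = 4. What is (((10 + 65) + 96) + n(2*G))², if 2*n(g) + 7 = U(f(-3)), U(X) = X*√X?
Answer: (12060 - I*√6)²/5184 ≈ 28056.0 - 11.397*I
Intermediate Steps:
f(Y) = 1/(2*Y)
U(X) = X^(3/2)
n(g) = -7/2 - I*√6/72 (n(g) = -7/2 + ((½)/(-3))^(3/2)/2 = -7/2 + ((½)*(-⅓))^(3/2)/2 = -7/2 + (-⅙)^(3/2)/2 = -7/2 + (-I*√6/36)/2 = -7/2 - I*√6/72)
(((10 + 65) + 96) + n(2*G))² = (((10 + 65) + 96) + (-7/2 - I*√6/72))² = ((75 + 96) + (-7/2 - I*√6/72))² = (171 + (-7/2 - I*√6/72))² = (335/2 - I*√6/72)²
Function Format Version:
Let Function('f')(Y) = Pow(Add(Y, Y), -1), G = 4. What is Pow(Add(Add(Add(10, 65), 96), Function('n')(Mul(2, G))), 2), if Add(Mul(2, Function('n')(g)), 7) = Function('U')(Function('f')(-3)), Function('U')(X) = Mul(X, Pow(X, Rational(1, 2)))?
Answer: Mul(Rational(1, 5184), Pow(Add(12060, Mul(-1, I, Pow(6, Rational(1, 2)))), 2)) ≈ Add(28056., Mul(-11.397, I))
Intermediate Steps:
Function('f')(Y) = Mul(Rational(1, 2), Pow(Y, -1)) (Function('f')(Y) = Pow(Mul(2, Y), -1) = Mul(Rational(1, 2), Pow(Y, -1)))
Function('U')(X) = Pow(X, Rational(3, 2))
Function('n')(g) = Add(Rational(-7, 2), Mul(Rational(-1, 72), I, Pow(6, Rational(1, 2)))) (Function('n')(g) = Add(Rational(-7, 2), Mul(Rational(1, 2), Pow(Mul(Rational(1, 2), Pow(-3, -1)), Rational(3, 2)))) = Add(Rational(-7, 2), Mul(Rational(1, 2), Pow(Mul(Rational(1, 2), Rational(-1, 3)), Rational(3, 2)))) = Add(Rational(-7, 2), Mul(Rational(1, 2), Pow(Rational(-1, 6), Rational(3, 2)))) = Add(Rational(-7, 2), Mul(Rational(1, 2), Mul(Rational(-1, 36), I, Pow(6, Rational(1, 2))))) = Add(Rational(-7, 2), Mul(Rational(-1, 72), I, Pow(6, Rational(1, 2)))))
Pow(Add(Add(Add(10, 65), 96), Function('n')(Mul(2, G))), 2) = Pow(Add(Add(Add(10, 65), 96), Add(Rational(-7, 2), Mul(Rational(-1, 72), I, Pow(6, Rational(1, 2))))), 2) = Pow(Add(Add(75, 96), Add(Rational(-7, 2), Mul(Rational(-1, 72), I, Pow(6, Rational(1, 2))))), 2) = Pow(Add(171, Add(Rational(-7, 2), Mul(Rational(-1, 72), I, Pow(6, Rational(1, 2))))), 2) = Pow(Add(Rational(335, 2), Mul(Rational(-1, 72), I, Pow(6, Rational(1, 2)))), 2)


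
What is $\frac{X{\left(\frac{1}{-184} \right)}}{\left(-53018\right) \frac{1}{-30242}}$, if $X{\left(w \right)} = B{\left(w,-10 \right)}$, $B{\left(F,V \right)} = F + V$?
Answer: $- \frac{3976823}{696808} \approx -5.7072$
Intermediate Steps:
$X{\left(w \right)} = -10 + w$ ($X{\left(w \right)} = w - 10 = -10 + w$)
$\frac{X{\left(\frac{1}{-184} \right)}}{\left(-53018\right) \frac{1}{-30242}} = \frac{-10 + \frac{1}{-184}}{\left(-53018\right) \frac{1}{-30242}} = \frac{-10 - \frac{1}{184}}{\left(-53018\right) \left(- \frac{1}{30242}\right)} = - \frac{1841}{184 \cdot \frac{26509}{15121}} = \left(- \frac{1841}{184}\right) \frac{15121}{26509} = - \frac{3976823}{696808}$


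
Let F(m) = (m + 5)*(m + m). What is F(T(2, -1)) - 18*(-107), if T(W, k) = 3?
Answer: 1974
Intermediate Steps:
F(m) = 2*m*(5 + m) (F(m) = (5 + m)*(2*m) = 2*m*(5 + m))
F(T(2, -1)) - 18*(-107) = 2*3*(5 + 3) - 18*(-107) = 2*3*8 + 1926 = 48 + 1926 = 1974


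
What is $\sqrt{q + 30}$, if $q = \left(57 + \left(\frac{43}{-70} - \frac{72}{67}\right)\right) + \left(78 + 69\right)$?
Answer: $\frac{\sqrt{5109937910}}{4690} \approx 15.242$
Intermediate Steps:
$q = \frac{948839}{4690}$ ($q = \left(57 + \left(43 \left(- \frac{1}{70}\right) - \frac{72}{67}\right)\right) + 147 = \left(57 - \frac{7921}{4690}\right) + 147 = \frac{259409}{4690} + 147 = \frac{948839}{4690} \approx 202.31$)
$\sqrt{q + 30} = \sqrt{\frac{948839}{4690} + 30} = \sqrt{\frac{1089539}{4690}} = \frac{\sqrt{5109937910}}{4690}$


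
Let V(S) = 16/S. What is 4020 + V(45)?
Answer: 180916/45 ≈ 4020.4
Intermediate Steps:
4020 + V(45) = 4020 + 16/45 = 180916/45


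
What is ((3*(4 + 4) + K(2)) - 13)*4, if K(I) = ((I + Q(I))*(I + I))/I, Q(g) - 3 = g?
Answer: 100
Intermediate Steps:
Q(g) = 3 + g
K(I) = 6 + 4*I (K(I) = ((I + (3 + I))*(I + I))/I = ((3 + 2*I)*(2*I))/I = (2*I*(3 + 2*I))/I = 6 + 4*I)
((3*(4 + 4) + K(2)) - 13)*4 = ((3*(4 + 4) + (6 + 4*2)) - 13)*4 = ((3*8 + (6 + 8)) - 13)*4 = ((24 + 14) - 13)*4 = (38 - 13)*4 = 25*4 = 100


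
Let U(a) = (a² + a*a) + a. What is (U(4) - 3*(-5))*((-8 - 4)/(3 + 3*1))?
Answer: -102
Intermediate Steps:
U(a) = a + 2*a² (U(a) = (a² + a²) + a = 2*a² + a = a + 2*a²)
(U(4) - 3*(-5))*((-8 - 4)/(3 + 3*1)) = (4*(1 + 2*4) - 3*(-5))*((-8 - 4)/(3 + 3*1)) = (4*(1 + 8) + 15)*(-12/(3 + 3)) = (4*9 + 15)*(-12/6) = (36 + 15)*(-12*⅙) = 51*(-2) = -102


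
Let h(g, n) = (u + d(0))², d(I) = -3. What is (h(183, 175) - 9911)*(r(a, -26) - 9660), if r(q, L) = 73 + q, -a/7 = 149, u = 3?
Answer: 105353930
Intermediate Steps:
a = -1043 (a = -7*149 = -1043)
h(g, n) = 0 (h(g, n) = (3 - 3)² = 0² = 0)
(h(183, 175) - 9911)*(r(a, -26) - 9660) = (0 - 9911)*((73 - 1043) - 9660) = -9911*(-970 - 9660) = -9911*(-10630) = 105353930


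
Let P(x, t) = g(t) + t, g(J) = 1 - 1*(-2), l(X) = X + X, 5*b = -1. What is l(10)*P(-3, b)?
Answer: 56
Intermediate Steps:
b = -⅕ (b = (⅕)*(-1) = -⅕ ≈ -0.20000)
l(X) = 2*X
g(J) = 3 (g(J) = 1 + 2 = 3)
P(x, t) = 3 + t
l(10)*P(-3, b) = (2*10)*(3 - ⅕) = 20*(14/5) = 56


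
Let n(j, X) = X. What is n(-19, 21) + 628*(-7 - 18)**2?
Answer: 392521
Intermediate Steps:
n(-19, 21) + 628*(-7 - 18)**2 = 21 + 628*(-7 - 18)**2 = 21 + 628*(-25)**2 = 21 + 628*625 = 21 + 392500 = 392521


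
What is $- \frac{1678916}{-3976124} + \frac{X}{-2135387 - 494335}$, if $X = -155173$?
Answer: $\frac{1258017357701}{2614025189382} \approx 0.48126$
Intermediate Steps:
$- \frac{1678916}{-3976124} + \frac{X}{-2135387 - 494335} = - \frac{1678916}{-3976124} - \frac{155173}{-2135387 - 494335} = \left(-1678916\right) \left(- \frac{1}{3976124}\right) - \frac{155173}{-2135387 - 494335} = \frac{419729}{994031} - \frac{155173}{-2629722} = \frac{419729}{994031} - - \frac{155173}{2629722} = \frac{419729}{994031} + \frac{155173}{2629722} = \frac{1258017357701}{2614025189382}$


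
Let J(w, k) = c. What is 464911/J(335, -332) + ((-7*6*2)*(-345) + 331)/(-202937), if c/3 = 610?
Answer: 94294004477/371374710 ≈ 253.91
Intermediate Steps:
c = 1830 (c = 3*610 = 1830)
J(w, k) = 1830
464911/J(335, -332) + ((-7*6*2)*(-345) + 331)/(-202937) = 464911/1830 + ((-7*6*2)*(-345) + 331)/(-202937) = 464911*(1/1830) + (-42*2*(-345) + 331)*(-1/202937) = 464911/1830 + (-84*(-345) + 331)*(-1/202937) = 464911/1830 + (28980 + 331)*(-1/202937) = 464911/1830 + 29311*(-1/202937) = 464911/1830 - 29311/202937 = 94294004477/371374710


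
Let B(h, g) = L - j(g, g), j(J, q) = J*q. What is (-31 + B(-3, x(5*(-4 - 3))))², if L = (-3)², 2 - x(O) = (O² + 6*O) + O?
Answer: 914903728036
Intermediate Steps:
x(O) = 2 - O² - 7*O (x(O) = 2 - ((O² + 6*O) + O) = 2 - (O² + 7*O) = 2 + (-O² - 7*O) = 2 - O² - 7*O)
L = 9
B(h, g) = 9 - g² (B(h, g) = 9 - g*g = 9 - g²)
(-31 + B(-3, x(5*(-4 - 3))))² = (-31 + (9 - (2 - (5*(-4 - 3))² - 35*(-4 - 3))²))² = (-31 + (9 - (2 - (5*(-7))² - 35*(-7))²))² = (-31 + (9 - (2 - 1*(-35)² - 7*(-35))²))² = (-31 + (9 - (2 - 1*1225 + 245)²))² = (-31 + (9 - (2 - 1225 + 245)²))² = (-31 + (9 - 1*(-978)²))² = (-31 + (9 - 1*956484))² = (-31 + (9 - 956484))² = (-31 - 956475)² = (-956506)² = 914903728036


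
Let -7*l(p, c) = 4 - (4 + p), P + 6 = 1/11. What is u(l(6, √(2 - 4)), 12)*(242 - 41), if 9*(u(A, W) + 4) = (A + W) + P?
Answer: -149879/231 ≈ -648.83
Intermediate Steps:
P = -65/11 (P = -6 + 1/11 = -65/11 ≈ -5.9091)
l(p, c) = p/7 (l(p, c) = -(4 - (4 + p))/7 = -(4 + (-4 - p))/7 = -(-1)*p/7 = p/7)
u(A, W) = -461/99 + A/9 + W/9 (u(A, W) = -4 + ((A + W) - 65/11)/9 = -4 + (-65/11 + A + W)/9 = -4 + (-65/99 + A/9 + W/9) = -461/99 + A/9 + W/9)
u(l(6, √(2 - 4)), 12)*(242 - 41) = (-461/99 + ((⅐)*6)/9 + (⅑)*12)*(242 - 41) = (-461/99 + (⅑)*(6/7) + 4/3)*201 = (-461/99 + 2/21 + 4/3)*201 = -2237/693*201 = -149879/231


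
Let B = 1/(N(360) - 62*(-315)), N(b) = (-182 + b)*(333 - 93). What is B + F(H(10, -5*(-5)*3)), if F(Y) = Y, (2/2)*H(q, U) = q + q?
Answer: 1245001/62250 ≈ 20.000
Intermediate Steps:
N(b) = -43680 + 240*b (N(b) = (-182 + b)*240 = -43680 + 240*b)
H(q, U) = 2*q (H(q, U) = q + q = 2*q)
B = 1/62250 (B = 1/((-43680 + 240*360) - 62*(-315)) = 1/((-43680 + 86400) + 19530) = 1/(42720 + 19530) = 1/62250 ≈ 1.6064e-5)
B + F(H(10, -5*(-5)*3)) = 1/62250 + 2*10 = 1/62250 + 20 = 1245001/62250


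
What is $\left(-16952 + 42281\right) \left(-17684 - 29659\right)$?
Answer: $-1199150847$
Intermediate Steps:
$\left(-16952 + 42281\right) \left(-17684 - 29659\right) = 25329 \left(-47343\right) = -1199150847$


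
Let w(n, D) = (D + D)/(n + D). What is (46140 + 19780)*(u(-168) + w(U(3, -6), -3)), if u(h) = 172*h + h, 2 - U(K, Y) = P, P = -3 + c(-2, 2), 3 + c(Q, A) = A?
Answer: -1916030720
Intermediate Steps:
c(Q, A) = -3 + A
P = -4 (P = -3 + (-3 + 2) = -3 - 1 = -4)
U(K, Y) = 6 (U(K, Y) = 2 - 1*(-4) = 2 + 4 = 6)
w(n, D) = 2*D/(D + n) (w(n, D) = (2*D)/(D + n) = 2*D/(D + n))
u(h) = 173*h
(46140 + 19780)*(u(-168) + w(U(3, -6), -3)) = (46140 + 19780)*(173*(-168) + 2*(-3)/(-3 + 6)) = 65920*(-29064 + 2*(-3)/3) = 65920*(-29064 + 2*(-3)*(⅓)) = 65920*(-29064 - 2) = 65920*(-29066) = -1916030720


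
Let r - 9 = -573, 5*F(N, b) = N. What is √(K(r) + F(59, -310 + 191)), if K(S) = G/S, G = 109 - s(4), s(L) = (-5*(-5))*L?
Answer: √2603095/470 ≈ 3.4328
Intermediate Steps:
F(N, b) = N/5
s(L) = 25*L
r = -564 (r = 9 - 573 = -564)
G = 9 (G = 109 - 25*4 = 109 - 1*100 = 109 - 100 = 9)
K(S) = 9/S
√(K(r) + F(59, -310 + 191)) = √(9/(-564) + (⅕)*59) = √(9*(-1/564) + 59/5) = √(-3/188 + 59/5) = √(11077/940) = √2603095/470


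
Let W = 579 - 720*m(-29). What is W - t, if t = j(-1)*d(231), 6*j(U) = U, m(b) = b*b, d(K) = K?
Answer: -1209805/2 ≈ -6.0490e+5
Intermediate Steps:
m(b) = b²
j(U) = U/6
W = -604941 (W = 579 - 720*(-29)² = 579 - 720*841 = 579 - 605520 = -604941)
t = -77/2 (t = ((⅙)*(-1))*231 = -⅙*231 = -77/2 ≈ -38.500)
W - t = -604941 - 1*(-77/2) = -604941 + 77/2 = -1209805/2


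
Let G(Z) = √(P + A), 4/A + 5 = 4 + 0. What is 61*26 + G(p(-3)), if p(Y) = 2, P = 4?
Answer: 1586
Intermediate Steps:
A = -4 (A = 4/(-5 + (4 + 0)) = 4/(-5 + 4) = 4/(-1) = 4*(-1) = -4)
G(Z) = 0 (G(Z) = √(4 - 4) = √0 = 0)
61*26 + G(p(-3)) = 61*26 + 0 = 1586 + 0 = 1586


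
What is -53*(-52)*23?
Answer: 63388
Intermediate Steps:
-53*(-52)*23 = 2756*23 = 63388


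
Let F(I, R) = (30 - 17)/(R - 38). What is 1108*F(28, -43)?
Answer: -14404/81 ≈ -177.83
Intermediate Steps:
F(I, R) = 13/(-38 + R)
1108*F(28, -43) = 1108*(13/(-38 - 43)) = 1108*(13/(-81)) = 1108*(13*(-1/81)) = 1108*(-13/81) = -14404/81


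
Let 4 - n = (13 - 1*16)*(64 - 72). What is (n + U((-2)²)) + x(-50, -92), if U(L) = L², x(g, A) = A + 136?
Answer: 40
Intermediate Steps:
x(g, A) = 136 + A
n = -20 (n = 4 - (13 - 1*16)*(64 - 72) = 4 - (13 - 16)*(-8) = 4 - (-3)*(-8) = 4 - 1*24 = 4 - 24 = -20)
(n + U((-2)²)) + x(-50, -92) = (-20 + ((-2)²)²) + (136 - 92) = (-20 + 4²) + 44 = (-20 + 16) + 44 = -4 + 44 = 40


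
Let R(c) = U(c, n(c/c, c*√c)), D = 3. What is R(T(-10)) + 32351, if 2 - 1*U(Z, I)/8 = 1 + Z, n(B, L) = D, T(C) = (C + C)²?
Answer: 29159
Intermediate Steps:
T(C) = 4*C² (T(C) = (2*C)² = 4*C²)
n(B, L) = 3
U(Z, I) = 8 - 8*Z (U(Z, I) = 16 - 8*(1 + Z) = 16 + (-8 - 8*Z) = 8 - 8*Z)
R(c) = 8 - 8*c
R(T(-10)) + 32351 = (8 - 32*(-10)²) + 32351 = (8 - 32*100) + 32351 = (8 - 8*400) + 32351 = (8 - 3200) + 32351 = -3192 + 32351 = 29159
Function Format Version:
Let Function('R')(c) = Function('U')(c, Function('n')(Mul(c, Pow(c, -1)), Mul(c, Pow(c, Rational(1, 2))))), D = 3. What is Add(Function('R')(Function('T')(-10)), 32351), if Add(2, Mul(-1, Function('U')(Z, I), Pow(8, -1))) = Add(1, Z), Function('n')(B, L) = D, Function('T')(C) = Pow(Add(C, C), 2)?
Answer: 29159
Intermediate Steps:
Function('T')(C) = Mul(4, Pow(C, 2)) (Function('T')(C) = Pow(Mul(2, C), 2) = Mul(4, Pow(C, 2)))
Function('n')(B, L) = 3
Function('U')(Z, I) = Add(8, Mul(-8, Z)) (Function('U')(Z, I) = Add(16, Mul(-8, Add(1, Z))) = Add(16, Add(-8, Mul(-8, Z))) = Add(8, Mul(-8, Z)))
Function('R')(c) = Add(8, Mul(-8, c))
Add(Function('R')(Function('T')(-10)), 32351) = Add(Add(8, Mul(-8, Mul(4, Pow(-10, 2)))), 32351) = Add(Add(8, Mul(-8, Mul(4, 100))), 32351) = Add(Add(8, Mul(-8, 400)), 32351) = Add(Add(8, -3200), 32351) = Add(-3192, 32351) = 29159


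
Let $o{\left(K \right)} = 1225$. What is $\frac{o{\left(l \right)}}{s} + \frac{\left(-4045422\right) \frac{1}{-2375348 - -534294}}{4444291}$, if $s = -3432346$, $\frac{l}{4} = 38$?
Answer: $- \frac{5004642436152319}{14042035921269253522} \approx -0.0003564$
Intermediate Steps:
$l = 152$ ($l = 4 \cdot 38 = 152$)
$\frac{o{\left(l \right)}}{s} + \frac{\left(-4045422\right) \frac{1}{-2375348 - -534294}}{4444291} = \frac{1225}{-3432346} + \frac{\left(-4045422\right) \frac{1}{-2375348 - -534294}}{4444291} = 1225 \left(- \frac{1}{3432346}\right) + - \frac{4045422}{-2375348 + 534294} \cdot \frac{1}{4444291} = - \frac{1225}{3432346} + - \frac{4045422}{-1841054} \cdot \frac{1}{4444291} = - \frac{1225}{3432346} + \left(-4045422\right) \left(- \frac{1}{1841054}\right) \frac{1}{4444291} = - \frac{1225}{3432346} + \frac{2022711}{920527} \cdot \frac{1}{4444291} = - \frac{1225}{3432346} + \frac{2022711}{4091089861357} = - \frac{5004642436152319}{14042035921269253522}$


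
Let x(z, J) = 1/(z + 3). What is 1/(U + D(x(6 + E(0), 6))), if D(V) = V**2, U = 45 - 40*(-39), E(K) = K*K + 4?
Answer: 169/271246 ≈ 0.00062305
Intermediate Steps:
E(K) = 4 + K**2 (E(K) = K**2 + 4 = 4 + K**2)
U = 1605 (U = 45 + 1560 = 1605)
x(z, J) = 1/(3 + z)
1/(U + D(x(6 + E(0), 6))) = 1/(1605 + (1/(3 + (6 + (4 + 0**2))))**2) = 1/(1605 + (1/(3 + (6 + (4 + 0))))**2) = 1/(1605 + (1/(3 + (6 + 4)))**2) = 1/(1605 + (1/(3 + 10))**2) = 1/(1605 + (1/13)**2) = 1/(1605 + 1/169) = 1/(271246/169) = 169/271246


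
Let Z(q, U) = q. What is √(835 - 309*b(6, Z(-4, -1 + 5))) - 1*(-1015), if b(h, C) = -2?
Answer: 1015 + √1453 ≈ 1053.1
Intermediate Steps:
√(835 - 309*b(6, Z(-4, -1 + 5))) - 1*(-1015) = √(835 - 309*(-2)) - 1*(-1015) = √(835 + 618) + 1015 = √1453 + 1015 = 1015 + √1453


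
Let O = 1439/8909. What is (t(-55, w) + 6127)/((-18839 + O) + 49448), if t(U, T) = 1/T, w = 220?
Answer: 12008806369/59993344400 ≈ 0.20017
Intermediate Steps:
O = 1439/8909 (O = 1439*(1/8909) = 1439/8909 ≈ 0.16152)
(t(-55, w) + 6127)/((-18839 + O) + 49448) = (1/220 + 6127)/((-18839 + 1439/8909) + 49448) = (1/220 + 6127)/(-167835212/8909 + 49448) = 1347941/(220*(272697020/8909)) = (1347941/220)*(8909/272697020) = 12008806369/59993344400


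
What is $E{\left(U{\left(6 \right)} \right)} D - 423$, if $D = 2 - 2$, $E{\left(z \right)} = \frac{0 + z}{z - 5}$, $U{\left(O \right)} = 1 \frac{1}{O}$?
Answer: $-423$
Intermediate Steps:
$U{\left(O \right)} = \frac{1}{O}$
$E{\left(z \right)} = \frac{z}{-5 + z}$
$D = 0$ ($D = 2 - 2 = 0$)
$E{\left(U{\left(6 \right)} \right)} D - 423 = \frac{1}{6 \left(-5 + \frac{1}{6}\right)} 0 - 423 = \frac{1}{6 \left(- \frac{29}{6}\right)} 0 - 423 = \frac{1}{6} \left(- \frac{6}{29}\right) 0 - 423 = \left(- \frac{1}{29}\right) 0 - 423 = 0 - 423 = -423$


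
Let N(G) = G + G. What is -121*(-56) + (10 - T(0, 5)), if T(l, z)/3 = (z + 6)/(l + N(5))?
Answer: 67827/10 ≈ 6782.7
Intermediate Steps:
N(G) = 2*G
T(l, z) = 3*(6 + z)/(10 + l) (T(l, z) = 3*((z + 6)/(l + 2*5)) = 3*((6 + z)/(l + 10)) = 3*((6 + z)/(10 + l)) = 3*(6 + z)/(10 + l))
-121*(-56) + (10 - T(0, 5)) = -121*(-56) + (10 - 3*(6 + 5)/(10 + 0)) = 6776 + (10 - 3*11/10) = 6776 + (10 - 1*33/10) = 6776 + (10 - 33/10) = 6776 + 67/10 = 67827/10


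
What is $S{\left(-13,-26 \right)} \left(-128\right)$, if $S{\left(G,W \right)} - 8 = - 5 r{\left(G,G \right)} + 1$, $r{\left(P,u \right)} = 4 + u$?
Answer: $-6912$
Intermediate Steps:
$S{\left(G,W \right)} = -11 - 5 G$ ($S{\left(G,W \right)} = 8 - \left(-1 + 5 \left(4 + G\right)\right) = 8 + \left(\left(-20 - 5 G\right) + 1\right) = 8 - \left(19 + 5 G\right) = -11 - 5 G$)
$S{\left(-13,-26 \right)} \left(-128\right) = \left(-11 - -65\right) \left(-128\right) = \left(-11 + 65\right) \left(-128\right) = 54 \left(-128\right) = -6912$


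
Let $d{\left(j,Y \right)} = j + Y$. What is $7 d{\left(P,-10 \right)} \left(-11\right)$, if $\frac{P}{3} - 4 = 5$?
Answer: $-1309$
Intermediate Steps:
$P = 27$ ($P = 12 + 3 \cdot 5 = 12 + 15 = 27$)
$d{\left(j,Y \right)} = Y + j$
$7 d{\left(P,-10 \right)} \left(-11\right) = 7 \left(-10 + 27\right) \left(-11\right) = 7 \cdot 17 \left(-11\right) = 119 \left(-11\right) = -1309$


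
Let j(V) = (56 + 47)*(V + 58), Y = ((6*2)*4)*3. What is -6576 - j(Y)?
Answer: -27382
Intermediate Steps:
Y = 144 (Y = (12*4)*3 = 48*3 = 144)
j(V) = 5974 + 103*V (j(V) = 103*(58 + V) = 5974 + 103*V)
-6576 - j(Y) = -6576 - (5974 + 103*144) = -6576 - (5974 + 14832) = -6576 - 1*20806 = -6576 - 20806 = -27382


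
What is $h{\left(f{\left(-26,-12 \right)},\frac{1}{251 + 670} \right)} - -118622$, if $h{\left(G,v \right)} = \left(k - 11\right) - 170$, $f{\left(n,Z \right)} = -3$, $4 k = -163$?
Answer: $\frac{473601}{4} \approx 1.184 \cdot 10^{5}$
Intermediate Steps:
$k = - \frac{163}{4}$ ($k = \frac{1}{4} \left(-163\right) = - \frac{163}{4} \approx -40.75$)
$h{\left(G,v \right)} = - \frac{887}{4}$ ($h{\left(G,v \right)} = \left(- \frac{163}{4} - 11\right) - 170 = - \frac{207}{4} - 170 = - \frac{887}{4}$)
$h{\left(f{\left(-26,-12 \right)},\frac{1}{251 + 670} \right)} - -118622 = - \frac{887}{4} - -118622 = - \frac{887}{4} + 118622 = \frac{473601}{4}$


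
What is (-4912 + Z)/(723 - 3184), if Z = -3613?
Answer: 8525/2461 ≈ 3.4640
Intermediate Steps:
(-4912 + Z)/(723 - 3184) = (-4912 - 3613)/(723 - 3184) = -8525/(-2461) = -8525*(-1/2461) = 8525/2461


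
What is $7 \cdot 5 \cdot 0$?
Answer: $0$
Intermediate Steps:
$7 \cdot 5 \cdot 0 = 35 \cdot 0 = 0$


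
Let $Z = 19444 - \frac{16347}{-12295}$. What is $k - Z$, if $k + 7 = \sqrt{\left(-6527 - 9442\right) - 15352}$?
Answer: $- \frac{239166392}{12295} + i \sqrt{31321} \approx -19452.0 + 176.98 i$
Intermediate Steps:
$Z = \frac{239080327}{12295}$ ($Z = 19444 - - \frac{16347}{12295} = 19444 + \frac{16347}{12295} = \frac{239080327}{12295} \approx 19445.0$)
$k = -7 + i \sqrt{31321}$ ($k = -7 + \sqrt{\left(-6527 - 9442\right) - 15352} = -7 + \sqrt{-15969 - 15352} = -7 + \sqrt{-31321} = -7 + i \sqrt{31321} \approx -7.0 + 176.98 i$)
$k - Z = \left(-7 + i \sqrt{31321}\right) - \frac{239080327}{12295} = - \frac{239166392}{12295} + i \sqrt{31321}$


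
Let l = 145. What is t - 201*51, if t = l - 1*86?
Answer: -10192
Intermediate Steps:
t = 59 (t = 145 - 1*86 = 145 - 86 = 59)
t - 201*51 = 59 - 201*51 = 59 - 10251 = -10192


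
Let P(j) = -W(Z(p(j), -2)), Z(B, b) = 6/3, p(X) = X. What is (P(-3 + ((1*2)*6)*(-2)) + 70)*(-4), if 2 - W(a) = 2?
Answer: -280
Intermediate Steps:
Z(B, b) = 2 (Z(B, b) = 6*(⅓) = 2)
W(a) = 0 (W(a) = 2 - 1*2 = 2 - 2 = 0)
P(j) = 0 (P(j) = -1*0 = 0)
(P(-3 + ((1*2)*6)*(-2)) + 70)*(-4) = (0 + 70)*(-4) = 70*(-4) = -280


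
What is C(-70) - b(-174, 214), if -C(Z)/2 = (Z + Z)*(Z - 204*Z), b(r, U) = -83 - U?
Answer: 3979097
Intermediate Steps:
C(Z) = 812*Z² (C(Z) = -2*(Z + Z)*(Z - 204*Z) = -2*2*Z*(-203*Z) = -(-812)*Z² = 812*Z²)
C(-70) - b(-174, 214) = 812*(-70)² - (-83 - 1*214) = 812*4900 - (-83 - 214) = 3978800 - 1*(-297) = 3978800 + 297 = 3979097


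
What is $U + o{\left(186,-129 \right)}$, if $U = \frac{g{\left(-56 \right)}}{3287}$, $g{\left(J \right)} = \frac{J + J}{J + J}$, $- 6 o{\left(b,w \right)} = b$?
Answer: $- \frac{101896}{3287} \approx -31.0$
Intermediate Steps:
$o{\left(b,w \right)} = - \frac{b}{6}$
$g{\left(J \right)} = 1$ ($g{\left(J \right)} = \frac{2 J}{2 J} = 2 J \frac{1}{2 J} = 1$)
$U = \frac{1}{3287}$ ($U = 1 \cdot \frac{1}{3287} = \frac{1}{3287} \approx 0.00030423$)
$U + o{\left(186,-129 \right)} = \frac{1}{3287} - 31 = - \frac{101896}{3287}$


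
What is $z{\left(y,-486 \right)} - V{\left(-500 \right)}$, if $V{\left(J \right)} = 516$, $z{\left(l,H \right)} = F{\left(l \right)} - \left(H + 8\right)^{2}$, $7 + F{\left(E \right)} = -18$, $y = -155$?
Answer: $-229025$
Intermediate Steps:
$F{\left(E \right)} = -25$ ($F{\left(E \right)} = -7 - 18 = -25$)
$z{\left(l,H \right)} = -25 - \left(8 + H\right)^{2}$ ($z{\left(l,H \right)} = -25 - \left(H + 8\right)^{2} = -25 - \left(8 + H\right)^{2}$)
$z{\left(y,-486 \right)} - V{\left(-500 \right)} = \left(-25 - \left(8 - 486\right)^{2}\right) - 516 = \left(-25 - \left(-478\right)^{2}\right) - 516 = \left(-25 - 228484\right) - 516 = -228509 - 516 = -229025$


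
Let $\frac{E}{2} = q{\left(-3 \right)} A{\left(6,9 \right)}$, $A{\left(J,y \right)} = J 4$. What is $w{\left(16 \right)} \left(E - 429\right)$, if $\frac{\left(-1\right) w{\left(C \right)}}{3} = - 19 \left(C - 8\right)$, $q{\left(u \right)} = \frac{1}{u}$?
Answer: $-202920$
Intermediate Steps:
$A{\left(J,y \right)} = 4 J$
$E = -16$ ($E = 2 \frac{4 \cdot 6}{-3} = 2 \left(\left(- \frac{1}{3}\right) 24\right) = 2 \left(-8\right) = -16$)
$w{\left(C \right)} = -456 + 57 C$ ($w{\left(C \right)} = - 3 \left(- 19 \left(C - 8\right)\right) = - 3 \left(- 19 \left(-8 + C\right)\right) = - 3 \left(152 - 19 C\right) = -456 + 57 C$)
$w{\left(16 \right)} \left(E - 429\right) = \left(-456 + 57 \cdot 16\right) \left(-16 - 429\right) = \left(-456 + 912\right) \left(-445\right) = 456 \left(-445\right) = -202920$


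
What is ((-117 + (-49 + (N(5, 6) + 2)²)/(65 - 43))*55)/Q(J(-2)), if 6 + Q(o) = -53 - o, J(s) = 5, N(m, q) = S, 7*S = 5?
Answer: 320415/3136 ≈ 102.17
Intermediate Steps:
S = 5/7 (S = (⅐)*5 = 5/7 ≈ 0.71429)
N(m, q) = 5/7
Q(o) = -59 - o (Q(o) = -6 + (-53 - o) = -59 - o)
((-117 + (-49 + (N(5, 6) + 2)²)/(65 - 43))*55)/Q(J(-2)) = ((-117 + (-49 + (5/7 + 2)²)/(65 - 43))*55)/(-59 - 1*5) = ((-117 + (-49 + (19/7)²)/22)*55)/(-59 - 5) = ((-117 + (-49 + 361/49)*(1/22))*55)/(-64) = ((-117 - 2040/49*1/22)*55)*(-1/64) = ((-117 - 1020/539)*55)*(-1/64) = -64083/539*55*(-1/64) = -320415/49*(-1/64) = 320415/3136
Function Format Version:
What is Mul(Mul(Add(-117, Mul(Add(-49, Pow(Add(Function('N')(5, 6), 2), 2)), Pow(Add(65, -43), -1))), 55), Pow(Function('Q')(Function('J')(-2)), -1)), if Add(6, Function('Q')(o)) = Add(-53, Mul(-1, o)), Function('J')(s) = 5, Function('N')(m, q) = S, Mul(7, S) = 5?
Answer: Rational(320415, 3136) ≈ 102.17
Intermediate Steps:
S = Rational(5, 7) (S = Mul(Rational(1, 7), 5) = Rational(5, 7) ≈ 0.71429)
Function('N')(m, q) = Rational(5, 7)
Function('Q')(o) = Add(-59, Mul(-1, o)) (Function('Q')(o) = Add(-6, Add(-53, Mul(-1, o))) = Add(-59, Mul(-1, o)))
Mul(Mul(Add(-117, Mul(Add(-49, Pow(Add(Function('N')(5, 6), 2), 2)), Pow(Add(65, -43), -1))), 55), Pow(Function('Q')(Function('J')(-2)), -1)) = Mul(Mul(Add(-117, Mul(Add(-49, Pow(Add(Rational(5, 7), 2), 2)), Pow(Add(65, -43), -1))), 55), Pow(Add(-59, Mul(-1, 5)), -1)) = Mul(Mul(Add(-117, Mul(Add(-49, Pow(Rational(19, 7), 2)), Pow(22, -1))), 55), Pow(Add(-59, -5), -1)) = Mul(Mul(Add(-117, Mul(Add(-49, Rational(361, 49)), Rational(1, 22))), 55), Pow(-64, -1)) = Mul(Mul(Add(-117, Mul(Rational(-2040, 49), Rational(1, 22))), 55), Rational(-1, 64)) = Mul(Mul(Add(-117, Rational(-1020, 539)), 55), Rational(-1, 64)) = Mul(Mul(Rational(-64083, 539), 55), Rational(-1, 64)) = Mul(Rational(-320415, 49), Rational(-1, 64)) = Rational(320415, 3136)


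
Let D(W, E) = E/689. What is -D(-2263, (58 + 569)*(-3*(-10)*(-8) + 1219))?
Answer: -613833/689 ≈ -890.90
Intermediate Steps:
D(W, E) = E/689 (D(W, E) = E*(1/689) = E/689)
-D(-2263, (58 + 569)*(-3*(-10)*(-8) + 1219)) = -(58 + 569)*(-3*(-10)*(-8) + 1219)/689 = -627*(30*(-8) + 1219)/689 = -627*(-240 + 1219)/689 = -627*979/689 = -613833/689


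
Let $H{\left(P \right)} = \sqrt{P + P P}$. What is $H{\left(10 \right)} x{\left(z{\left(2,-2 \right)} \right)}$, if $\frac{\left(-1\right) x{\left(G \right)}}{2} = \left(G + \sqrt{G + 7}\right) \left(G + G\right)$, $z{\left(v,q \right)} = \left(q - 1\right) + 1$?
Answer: $8 \sqrt{110} \left(-2 + \sqrt{5}\right) \approx 19.807$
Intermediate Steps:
$z{\left(v,q \right)} = q$ ($z{\left(v,q \right)} = \left(-1 + q\right) + 1 = q$)
$x{\left(G \right)} = - 4 G \left(G + \sqrt{7 + G}\right)$ ($x{\left(G \right)} = - 2 \left(G + \sqrt{G + 7}\right) \left(G + G\right) = - 2 \left(G + \sqrt{7 + G}\right) 2 G = - 2 \cdot 2 G \left(G + \sqrt{7 + G}\right) = - 4 G \left(G + \sqrt{7 + G}\right)$)
$H{\left(P \right)} = \sqrt{P + P^{2}}$
$H{\left(10 \right)} x{\left(z{\left(2,-2 \right)} \right)} = \sqrt{10 \left(1 + 10\right)} \left(\left(-4\right) \left(-2\right) \left(-2 + \sqrt{7 - 2}\right)\right) = \sqrt{10 \cdot 11} \left(\left(-4\right) \left(-2\right) \left(-2 + \sqrt{5}\right)\right) = \sqrt{110} \left(-16 + 8 \sqrt{5}\right)$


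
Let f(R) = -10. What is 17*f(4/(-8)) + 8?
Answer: -162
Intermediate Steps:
17*f(4/(-8)) + 8 = 17*(-10) + 8 = -170 + 8 = -162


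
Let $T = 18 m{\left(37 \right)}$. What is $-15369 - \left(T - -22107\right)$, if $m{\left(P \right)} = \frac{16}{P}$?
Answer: $- \frac{1386900}{37} \approx -37484.0$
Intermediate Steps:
$T = \frac{288}{37}$ ($T = 18 \cdot \frac{16}{37} = \frac{288}{37} \approx 7.7838$)
$-15369 - \left(T - -22107\right) = -15369 - \left(\frac{288}{37} - -22107\right) = -15369 - \left(\frac{288}{37} + 22107\right) = -15369 - \frac{818247}{37} = - \frac{1386900}{37}$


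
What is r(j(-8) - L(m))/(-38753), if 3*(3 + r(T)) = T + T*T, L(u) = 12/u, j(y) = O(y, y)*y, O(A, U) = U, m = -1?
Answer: -5843/116259 ≈ -0.050258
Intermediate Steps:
j(y) = y² (j(y) = y*y = y²)
r(T) = -3 + T/3 + T²/3 (r(T) = -3 + (T + T*T)/3 = -3 + (T + T²)/3 = -3 + (T/3 + T²/3) = -3 + T/3 + T²/3)
r(j(-8) - L(m))/(-38753) = (-3 + ((-8)² - 12/(-1))/3 + ((-8)² - 12/(-1))²/3)/(-38753) = (-3 + (64 - 12*(-1))/3 + (64 - 12*(-1))²/3)*(-1/38753) = (-3 + (64 - 1*(-12))/3 + (64 - 1*(-12))²/3)*(-1/38753) = (-3 + (64 + 12)/3 + (64 + 12)²/3)*(-1/38753) = (-3 + (⅓)*76 + (⅓)*76²)*(-1/38753) = (-3 + 76/3 + (⅓)*5776)*(-1/38753) = (-3 + 76/3 + 5776/3)*(-1/38753) = (5843/3)*(-1/38753) = -5843/116259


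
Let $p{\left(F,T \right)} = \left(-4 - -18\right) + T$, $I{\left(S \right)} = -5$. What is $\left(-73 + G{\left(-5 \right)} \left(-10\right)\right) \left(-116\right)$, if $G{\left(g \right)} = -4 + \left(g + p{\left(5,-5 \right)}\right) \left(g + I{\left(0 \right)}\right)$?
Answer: $-42572$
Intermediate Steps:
$p{\left(F,T \right)} = 14 + T$ ($p{\left(F,T \right)} = \left(-4 + \left(20 - 2\right)\right) + T = \left(-4 + 18\right) + T = 14 + T$)
$G{\left(g \right)} = -4 + \left(-5 + g\right) \left(9 + g\right)$ ($G{\left(g \right)} = -4 + \left(g + \left(14 - 5\right)\right) \left(g - 5\right) = -4 + \left(g + 9\right) \left(-5 + g\right) = -4 + \left(9 + g\right) \left(-5 + g\right) = -4 + \left(-5 + g\right) \left(9 + g\right)$)
$\left(-73 + G{\left(-5 \right)} \left(-10\right)\right) \left(-116\right) = \left(-73 + \left(-49 + \left(-5\right)^{2} + 4 \left(-5\right)\right) \left(-10\right)\right) \left(-116\right) = \left(-73 + \left(-49 + 25 - 20\right) \left(-10\right)\right) \left(-116\right) = \left(-73 - -440\right) \left(-116\right) = \left(-73 + 440\right) \left(-116\right) = 367 \left(-116\right) = -42572$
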